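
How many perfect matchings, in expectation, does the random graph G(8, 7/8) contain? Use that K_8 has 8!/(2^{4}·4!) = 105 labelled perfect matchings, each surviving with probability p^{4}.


K_8 has 8!/(2^{4}·4!) = 105 labelled perfect matchings.
For each such perfect matching H, let X_H = 1 if all 4 edges of H are present in G. Then P[X_H = 1] = p^{4} = (7/8)^{4} = 2401/4096.
Summing the indicators: E[X] = Σ_H E[X_H] = 105 · p^{4} = 105 · 2401/4096 = 252105/4096.
Numerically: E[X] ≈ 61.549.

E[X] = 105 · (7/8)^{4} = 252105/4096 ≈ 61.549.


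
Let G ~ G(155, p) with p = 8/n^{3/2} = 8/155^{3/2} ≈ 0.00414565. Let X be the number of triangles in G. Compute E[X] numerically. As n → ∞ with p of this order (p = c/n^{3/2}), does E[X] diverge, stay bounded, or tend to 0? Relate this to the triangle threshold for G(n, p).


Number of potential triangles: C(155, 3) = 608685.
Each occurs with probability p³ ≈ (0.00414565)³ ≈ 7.12487615e-08.
By linearity: E[X] = C(155, 3)·p³ ≈ 608685 · 7.12487615e-08 ≈ 0.043368.
Since α = 3/2 > 1, p = c/n^{3/2} = o(1/n) is below the triangle threshold p ~ 1/n. Asymptotically E[X] ~ (c³/6)·n^{3(1−α)} = (8³/6)·n^{-1.5} → 0, so by Markov's inequality G has no triangles w.h.p.

E[X] ≈ 0.043368; in regime p = Θ(1/n^{3/2}) E[X] tends to 0 (below the triangle threshold p ~ 1/n).


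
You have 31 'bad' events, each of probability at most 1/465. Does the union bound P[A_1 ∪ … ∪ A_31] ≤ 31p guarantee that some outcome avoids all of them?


Union bound: P[∪_{i=1}^{31} A_i] ≤ Σ_i P[A_i] ≤ 31·p = 31·(1/465) = 1/15.
Numerically: 1/15 ≈ 0.067.
Is 1/15 < 1? YES.
Since P[∪ A_i] ≤ 1/15 < 1, the complement has P[∩ A_i^c] ≥ 1 − 1/15 = 14/15 > 0, so some outcome avoids every A_i.

31·p = 1/15 ≈ 0.067; existence CERTIFIED by the union bound.


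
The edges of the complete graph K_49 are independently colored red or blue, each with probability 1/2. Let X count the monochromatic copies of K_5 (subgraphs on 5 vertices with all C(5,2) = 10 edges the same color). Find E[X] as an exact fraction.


Let X = Σ_S X_S over the C(49, 5) = 1906884 subsets S of size 5, where X_S = 1 if the K_5 on S is monochromatic.
For a fixed S, the K_5 on S has C(5, 2) = 10 edges. P[all 10 edges red] = (1/2)^10, and likewise for blue, so P[monochromatic] = 2·(1/2)^10 = 2^{1 − 10} = 1/512.
By linearity of expectation: E[X] = C(49, 5) · 2^{1 − 10} = 1906884 · 1/512 = 476721/128.
Numerically: E[X] ≈ 3724.383.

E[X] = C(49,5)·2^(1−C(5,2)) = 476721/128 ≈ 3724.383.


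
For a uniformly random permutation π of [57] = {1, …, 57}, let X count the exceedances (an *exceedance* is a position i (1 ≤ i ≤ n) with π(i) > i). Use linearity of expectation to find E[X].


Write X = Σ_{i=1}^{57} X_i, where X_i = 1_{π(i) > i}.
For each fixed i, π(i) is uniform over {1, …, 57} (marginal of a uniform permutation), so P[π(i) > i] = (n − i)/n. Summing: Σ_{i=1}^{57} (n − i)/n = (0 + 1 + … + 56)/57 = 57(57 − 1)/(2·57) = (57 − 1)/2.
Hence E[X] = Σ_{i=1}^{57} (57 − i)/57 = 28 ≈ 28.00000.

E[X] = 28 = 28.00000.


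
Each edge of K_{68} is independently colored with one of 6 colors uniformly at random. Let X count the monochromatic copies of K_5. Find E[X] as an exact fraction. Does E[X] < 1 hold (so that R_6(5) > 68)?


E[X] = C(68, 5) · 6^{1 − 10} = 10424128 · 6^{−9} = 10424128/10077696.
As a reduced fraction: E[X] = 162877/157464 ≈ 1.034376.
Is E[X] < 1? NO.
Since E[X] ≥ 1, the first-moment bound is inconclusive at n = 68; it does NOT by itself certify R_6(5) > 68.

E[X] = 162877/157464 ≈ 1.034376; E[X] ≥ 1; first-moment method inconclusive here.


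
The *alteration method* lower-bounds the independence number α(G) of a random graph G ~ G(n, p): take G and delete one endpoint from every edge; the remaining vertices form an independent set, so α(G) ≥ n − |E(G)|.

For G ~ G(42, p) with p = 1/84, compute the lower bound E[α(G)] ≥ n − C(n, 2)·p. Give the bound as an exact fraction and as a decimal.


E[|E(G)|] = C(42, 2)·p = 861 · (1/84) = 41/4.
E[α(G)] ≥ n − E[|E(G)|] = 42 − 41/4 = 127/4.
Numerically: ≈ 31.750.
(This is only a lower bound; the true E[α(G)] may be larger.)

E[α(G)] ≥ 127/4 ≈ 31.750.


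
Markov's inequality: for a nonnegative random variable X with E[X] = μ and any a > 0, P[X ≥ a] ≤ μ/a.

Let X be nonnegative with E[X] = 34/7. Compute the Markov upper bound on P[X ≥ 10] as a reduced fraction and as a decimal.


μ = E[X] = 34/7, a = 10.
Markov: P[X ≥ 10] ≤ μ/a = (34/7)/10 = 17/35.
Numerically: ≈ 0.486.
(Since a = 10 > μ = 4.857, the bound 17/35 is < 1 and informative.)

P[X ≥ 10] ≤ 17/35 ≈ 0.486.


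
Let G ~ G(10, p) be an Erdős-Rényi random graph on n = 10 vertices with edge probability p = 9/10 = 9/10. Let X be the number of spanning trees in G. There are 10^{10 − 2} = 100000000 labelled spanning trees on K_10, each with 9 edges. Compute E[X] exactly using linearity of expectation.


K_10 has 10^{10 − 2} = 100000000 labelled spanning trees.
For each such spanning tree H, let X_H = 1 if all 9 edges of H are present in G. Then P[X_H = 1] = p^{9} = (9/10)^{9} = 387420489/1000000000.
By linearity: E[X] = Σ_H E[X_H] = 100000000 · p^{9} = 100000000 · 387420489/1000000000 = 387420489/10.
Numerically: E[X] ≈ 3.874e+07.

E[X] = 100000000 · (9/10)^{9} = 387420489/10 ≈ 3.874e+07.


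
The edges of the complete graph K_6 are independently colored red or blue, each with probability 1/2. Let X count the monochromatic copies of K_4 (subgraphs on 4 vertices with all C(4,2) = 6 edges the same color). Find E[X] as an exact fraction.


Let X = Σ_S X_S over the C(6, 4) = 15 subsets S of size 4, where X_S = 1 if the K_4 on S is monochromatic.
For a fixed S, the K_4 on S has C(4, 2) = 6 edges. P[all 6 edges red] = (1/2)^6, and likewise for blue, so P[monochromatic] = 2·(1/2)^6 = 2^{1 − 6} = 1/32.
By linearity: E[X] = C(6, 4) · 2^{1 − 6} = 15 · 1/32 = 15/32.
Numerically: E[X] ≈ 0.46875.

E[X] = C(6,4)·2^(1−C(4,2)) = 15/32 ≈ 0.46875.


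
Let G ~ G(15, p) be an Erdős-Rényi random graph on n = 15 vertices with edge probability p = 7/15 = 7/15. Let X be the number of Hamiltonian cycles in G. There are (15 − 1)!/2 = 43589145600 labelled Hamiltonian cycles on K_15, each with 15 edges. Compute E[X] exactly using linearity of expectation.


K_15 has (15 − 1)!/2 = 43589145600 labelled Hamiltonian cycles.
For each such Hamiltonian cycle H, let X_H = 1 if all 15 edges of H are present in G. Then P[X_H = 1] = p^{15} = (7/15)^{15} = 4747561509943/437893890380859375.
By linearity of expectation: E[X] = Σ_H E[X_H] = 43589145600 · p^{15} = 43589145600 · 4747561509943/437893890380859375 = 34064551424174695424/72081298828125.
Numerically: E[X] ≈ 4.73e+05.

E[X] = 43589145600 · (7/15)^{15} = 34064551424174695424/72081298828125 ≈ 4.73e+05.


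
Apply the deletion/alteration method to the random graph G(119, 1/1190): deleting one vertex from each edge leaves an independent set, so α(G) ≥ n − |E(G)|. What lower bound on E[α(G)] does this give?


E[|E(G)|] = C(119, 2)·p = 7021 · (1/1190) = 59/10.
E[α(G)] ≥ n − E[|E(G)|] = 119 − 59/10 = 1131/10.
Numerically: ≈ 113.100.
(This is only a lower bound; the true E[α(G)] may be larger.)

E[α(G)] ≥ 1131/10 ≈ 113.100.


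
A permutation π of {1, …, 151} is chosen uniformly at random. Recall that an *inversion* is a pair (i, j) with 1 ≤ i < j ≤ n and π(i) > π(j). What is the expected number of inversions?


Write X = Σ X_I over the C(151, 2) = 11325 pairs i < j, with X_I the indicator of one inversion.
There are 11325 indicators.
For each fixed pair i < j, the values π(i) and π(j) are two distinct elements of {1, …, 151} in uniformly random order; by symmetry P[π(i) > π(j)] = 1/2.
By linearity: E[X] = 11325 · (1/2) = C(151, 2) · (1/2) = 11325/2 = 11325/2 ≈ 5662.5000.

E[X] = 11325/2 = 5662.5000.


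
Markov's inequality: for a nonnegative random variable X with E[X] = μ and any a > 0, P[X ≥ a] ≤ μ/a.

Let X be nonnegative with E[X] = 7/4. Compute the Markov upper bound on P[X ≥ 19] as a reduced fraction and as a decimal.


μ = E[X] = 7/4, a = 19.
Markov: P[X ≥ 19] ≤ μ/a = (7/4)/19 = 7/76.
Numerically: ≈ 0.092.
(Since a = 19 > μ = 1.750, the bound 7/76 is < 1 and informative.)

P[X ≥ 19] ≤ 7/76 ≈ 0.092.


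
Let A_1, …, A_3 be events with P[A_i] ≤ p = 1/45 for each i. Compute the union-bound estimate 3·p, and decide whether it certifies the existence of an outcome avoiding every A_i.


Union bound: P[∪_{i=1}^{3} A_i] ≤ Σ_i P[A_i] ≤ 3·p = 3·(1/45) = 1/15.
Numerically: 1/15 ≈ 0.0667.
Is 1/15 < 1? YES.
Since P[∪ A_i] ≤ 1/15 < 1, the complement has P[∩ A_i^c] ≥ 1 − 1/15 = 14/15 > 0, so some outcome avoids every A_i.

3·p = 1/15 ≈ 0.0667; existence CERTIFIED by the union bound.


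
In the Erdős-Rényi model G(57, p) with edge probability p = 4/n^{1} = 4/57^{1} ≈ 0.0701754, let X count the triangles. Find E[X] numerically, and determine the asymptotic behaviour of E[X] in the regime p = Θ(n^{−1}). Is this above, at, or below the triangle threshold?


Number of potential triangles: C(57, 3) = 29260.
Each occurs with probability p³ ≈ (0.0701754)³ ≈ 3.45585416e-04.
By linearity: E[X] = C(57, 3)·p³ ≈ 29260 · 3.45585416e-04 ≈ 10.111829.
Here α = 1, so p = 4/n is exactly at the triangle threshold p ~ 1/n. Asymptotically E[X] → c³/6 = 4³/6 = 32/3 ≈ 10.666667, a bounded constant. In this regime the triangle count is asymptotically Poisson(c³/6).

E[X] ≈ 10.111829; in regime p = Θ(1/n^{1}) E[X] stays bounded (at the triangle threshold p ~ 1/n).


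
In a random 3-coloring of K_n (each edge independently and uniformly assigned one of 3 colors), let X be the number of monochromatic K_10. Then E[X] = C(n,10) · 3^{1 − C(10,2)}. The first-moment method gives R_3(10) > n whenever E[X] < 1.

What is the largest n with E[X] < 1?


We need C(n, 10) · 3^{1 − 45} < 1, i.e. C(n, 10) < 3^{45 − 1} = 984770902183611232881.
Check values of n near the boundary:
  n = 571: C(571, 10) = 937951290893172842001; 937951290893172842001 < 984770902183611232881? YES
  n = 572: C(572, 10) = 954640815642161682606; 954640815642161682606 < 984770902183611232881? YES
  n = 573: C(573, 10) = 971597135635805762226; 971597135635805762226 < 984770902183611232881? YES
  n = 574: C(574, 10) = 988824035203816502691; 988824035203816502691 < 984770902183611232881? NO
  n = 575: C(575, 10) = 1006325345561406175305; 1006325345561406175305 < 984770902183611232881? NO
The largest n with C(n, 10) < 984770902183611232881 is n = 573 (where E[X] = 35985079097622435638/36472996377170786403 ≈ 0.9866225). Hence R_3(10) > 573, i.e. R_3(10) ≥ 574.

Largest n = 573; hence R_3(10) > 573.


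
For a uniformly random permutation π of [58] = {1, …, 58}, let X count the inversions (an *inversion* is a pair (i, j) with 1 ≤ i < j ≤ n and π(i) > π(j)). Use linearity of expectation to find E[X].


Write X = Σ X_I over the C(58, 2) = 1653 pairs i < j, with X_I the indicator of one inversion.
There are 1653 indicators.
For each fixed pair i < j, the values π(i) and π(j) are two distinct elements of {1, …, 58} in uniformly random order; by symmetry P[π(i) > π(j)] = 1/2.
By linearity: E[X] = 1653 · (1/2) = C(58, 2) · (1/2) = 1653/2 = 1653/2 ≈ 826.5000.

E[X] = 1653/2 = 826.5000.


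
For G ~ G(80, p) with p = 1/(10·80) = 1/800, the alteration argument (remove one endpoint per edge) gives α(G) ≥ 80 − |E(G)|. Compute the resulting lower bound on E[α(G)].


E[|E(G)|] = C(80, 2)·p = 3160 · (1/800) = 79/20.
E[α(G)] ≥ n − E[|E(G)|] = 80 − 79/20 = 1521/20.
Numerically: ≈ 76.050000.
(This is only a lower bound; the true E[α(G)] may be larger.)

E[α(G)] ≥ 1521/20 ≈ 76.050000.


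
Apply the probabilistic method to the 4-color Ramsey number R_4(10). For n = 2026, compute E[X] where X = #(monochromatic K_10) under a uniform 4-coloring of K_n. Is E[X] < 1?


E[X] = C(2026, 10) · 4^{1 − 45} = 314029205130126398094885285 · 4^{−44} = 314029205130126398094885285/309485009821345068724781056.
As a reduced fraction: E[X] = 314029205130126398094885285/309485009821345068724781056 ≈ 1.01468.
Is E[X] < 1? NO.
Since E[X] ≥ 1, the first-moment bound is inconclusive at n = 2026; it does NOT by itself certify R_4(10) > 2026.

E[X] = 314029205130126398094885285/309485009821345068724781056 ≈ 1.01468; E[X] ≥ 1; first-moment method inconclusive here.


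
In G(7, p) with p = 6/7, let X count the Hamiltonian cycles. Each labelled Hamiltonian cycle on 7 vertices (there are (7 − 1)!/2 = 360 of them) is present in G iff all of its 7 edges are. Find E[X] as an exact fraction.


K_7 has (7 − 1)!/2 = 360 labelled Hamiltonian cycles.
For each such Hamiltonian cycle H, let X_H = 1 if all 7 edges of H are present in G. Then P[X_H = 1] = p^{7} = (6/7)^{7} = 279936/823543.
By linearity: E[X] = Σ_H E[X_H] = 360 · p^{7} = 360 · 279936/823543 = 100776960/823543.
Numerically: E[X] ≈ 122.37.

E[X] = 360 · (6/7)^{7} = 100776960/823543 ≈ 122.37.


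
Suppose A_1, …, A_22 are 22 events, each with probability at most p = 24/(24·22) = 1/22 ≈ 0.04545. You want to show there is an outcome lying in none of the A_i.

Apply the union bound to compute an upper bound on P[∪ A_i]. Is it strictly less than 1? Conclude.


Union bound: P[∪_{i=1}^{22} A_i] ≤ Σ_i P[A_i] ≤ 22·p = 22·(1/22) = 1.
Numerically: 1 ≈ 1.00000.
Is 1 < 1? NO.
Since the bound 1 is ≥ 1, the union bound is uninformative here; it does NOT by itself certify existence.

22·p = 1 ≈ 1.00000; existence NOT certified by the union bound.


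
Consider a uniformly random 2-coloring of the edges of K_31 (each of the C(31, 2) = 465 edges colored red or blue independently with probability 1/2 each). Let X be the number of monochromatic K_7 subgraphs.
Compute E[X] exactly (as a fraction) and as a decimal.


Let X = Σ_S X_S over the C(31, 7) = 2629575 subsets S of size 7, where X_S = 1 if the K_7 on S is monochromatic.
For a fixed S, the K_7 on S has C(7, 2) = 21 edges. P[all 21 edges red] = (1/2)^21, and likewise for blue, so P[monochromatic] = 2·(1/2)^21 = 2^{1 − 21} = 1/1048576.
By linearity: E[X] = C(31, 7) · 2^{1 − 21} = 2629575 · 1/1048576 = 2629575/1048576.
Numerically: E[X] ≈ 2.507758.

E[X] = C(31,7)·2^(1−C(7,2)) = 2629575/1048576 ≈ 2.507758.


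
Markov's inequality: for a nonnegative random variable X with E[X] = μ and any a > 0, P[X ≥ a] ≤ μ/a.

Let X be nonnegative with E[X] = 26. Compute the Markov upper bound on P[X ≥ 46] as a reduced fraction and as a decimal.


μ = E[X] = 26, a = 46.
Markov: P[X ≥ 46] ≤ μ/a = (26)/46 = 13/23.
Numerically: ≈ 0.56522.
(Since a = 46 > μ = 26.00000, the bound 13/23 is < 1 and informative.)

P[X ≥ 46] ≤ 13/23 ≈ 0.56522.


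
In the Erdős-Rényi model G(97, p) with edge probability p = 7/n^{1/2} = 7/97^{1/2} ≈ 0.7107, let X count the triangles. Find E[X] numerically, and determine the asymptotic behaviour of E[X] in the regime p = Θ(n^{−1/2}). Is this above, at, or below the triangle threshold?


Number of potential triangles: C(97, 3) = 147440.
Each occurs with probability p³ ≈ (0.7107)³ ≈ 3.590348e-01.
By linearity: E[X] = C(97, 3)·p³ ≈ 147440 · 3.590348e-01 ≈ 52936.0877.
Since α = 1/2 < 1, p = c/n^{1/2} ≫ 1/n is above the triangle threshold p ~ 1/n. Asymptotically E[X] ~ (c³/6)·n^{3(1−α)} = (7³/6)·n^{1.5} → ∞; triangles are abundant w.h.p.

E[X] ≈ 52936.0877; in regime p = Θ(1/n^{1/2}) E[X] diverges (above the triangle threshold p ~ 1/n).


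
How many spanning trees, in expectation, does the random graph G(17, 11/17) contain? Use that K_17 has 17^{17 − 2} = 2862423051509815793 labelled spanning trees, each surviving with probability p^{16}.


K_17 has 17^{17 − 2} = 2862423051509815793 labelled spanning trees.
For each such spanning tree H, let X_H = 1 if all 16 edges of H are present in G. Then P[X_H = 1] = p^{16} = (11/17)^{16} = 45949729863572161/48661191875666868481.
By linearity of expectation: E[X] = Σ_H E[X_H] = 2862423051509815793 · p^{16} = 2862423051509815793 · 45949729863572161/48661191875666868481 = 45949729863572161/17.
Numerically: E[X] ≈ 2.703e+15.

E[X] = 2862423051509815793 · (11/17)^{16} = 45949729863572161/17 ≈ 2.703e+15.


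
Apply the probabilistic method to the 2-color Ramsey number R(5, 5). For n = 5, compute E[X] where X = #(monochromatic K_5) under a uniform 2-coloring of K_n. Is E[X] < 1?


E[X] = C(5, 5) · 2^{1 − 10} = 1 · 2^{−9} = 1/512.
As a reduced fraction: E[X] = 1/512 ≈ 0.00195.
Is E[X] < 1? YES.
Since E[X] < 1, there exists a 2-coloring of K_{5} with no monochromatic K_5; hence R(5, 5) > 5.

E[X] = 1/512 ≈ 0.00195; E[X] < 1, so R(5, 5) > 5.


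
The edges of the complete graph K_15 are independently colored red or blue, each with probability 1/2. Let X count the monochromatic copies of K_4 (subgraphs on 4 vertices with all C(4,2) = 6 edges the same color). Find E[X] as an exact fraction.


Let X = Σ_S X_S over the C(15, 4) = 1365 subsets S of size 4, where X_S = 1 if the K_4 on S is monochromatic.
For a fixed S, the K_4 on S has C(4, 2) = 6 edges. P[all 6 edges red] = (1/2)^6, and likewise for blue, so P[monochromatic] = 2·(1/2)^6 = 2^{1 − 6} = 1/32.
By linearity of expectation: E[X] = C(15, 4) · 2^{1 − 6} = 1365 · 1/32 = 1365/32.
Numerically: E[X] ≈ 42.65625.

E[X] = C(15,4)·2^(1−C(4,2)) = 1365/32 ≈ 42.65625.


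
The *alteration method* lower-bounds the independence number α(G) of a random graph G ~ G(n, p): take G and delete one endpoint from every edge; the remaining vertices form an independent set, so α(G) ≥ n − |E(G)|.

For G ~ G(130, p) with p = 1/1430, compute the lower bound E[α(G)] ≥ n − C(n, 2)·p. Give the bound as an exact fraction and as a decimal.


E[|E(G)|] = C(130, 2)·p = 8385 · (1/1430) = 129/22.
E[α(G)] ≥ n − E[|E(G)|] = 130 − 129/22 = 2731/22.
Numerically: ≈ 124.136364.
(This is only a lower bound; the true E[α(G)] may be larger.)

E[α(G)] ≥ 2731/22 ≈ 124.136364.


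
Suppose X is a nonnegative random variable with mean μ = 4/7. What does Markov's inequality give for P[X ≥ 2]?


μ = E[X] = 4/7, a = 2.
Markov: P[X ≥ 2] ≤ μ/a = (4/7)/2 = 2/7.
Numerically: ≈ 0.28571.
(Since a = 2 > μ = 0.57143, the bound 2/7 is < 1 and informative.)

P[X ≥ 2] ≤ 2/7 ≈ 0.28571.


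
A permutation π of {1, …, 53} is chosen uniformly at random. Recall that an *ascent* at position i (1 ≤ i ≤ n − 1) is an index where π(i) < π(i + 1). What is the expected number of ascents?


Write X = Σ X_I over i = 1, …, 52, with X_I the indicator of one ascent.
There are 52 indicators.
For each fixed i, the pair (π(i), π(i+1)) is a uniformly random ordered pair of distinct values from {1, …, 53}; by symmetry P[π(i) < π(i+1)] = 1/2.
By linearity: E[X] = 52 · (1/2) = (53 − 1) · (1/2) = 26 ≈ 26.00000.

E[X] = 26 = 26.00000.


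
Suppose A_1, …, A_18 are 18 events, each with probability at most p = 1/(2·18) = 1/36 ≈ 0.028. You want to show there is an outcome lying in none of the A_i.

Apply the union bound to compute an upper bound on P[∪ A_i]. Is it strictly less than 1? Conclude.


Union bound: P[∪_{i=1}^{18} A_i] ≤ Σ_i P[A_i] ≤ 18·p = 18·(1/36) = 1/2.
Numerically: 1/2 ≈ 0.500.
Is 1/2 < 1? YES.
Since P[∪ A_i] ≤ 1/2 < 1, the complement has P[∩ A_i^c] ≥ 1 − 1/2 = 1/2 > 0, so some outcome avoids every A_i.

18·p = 1/2 ≈ 0.500; existence CERTIFIED by the union bound.


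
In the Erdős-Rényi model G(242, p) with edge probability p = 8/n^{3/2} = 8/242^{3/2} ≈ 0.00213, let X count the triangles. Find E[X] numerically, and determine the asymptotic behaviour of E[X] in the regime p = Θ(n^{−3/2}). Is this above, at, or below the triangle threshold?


Number of potential triangles: C(242, 3) = 2332880.
Each occurs with probability p³ ≈ (0.00213)³ ≈ 9.59623e-09.
By linearity: E[X] = C(242, 3)·p³ ≈ 2332880 · 9.59623e-09 ≈ 0.022.
Since α = 3/2 > 1, p = c/n^{3/2} = o(1/n) is below the triangle threshold p ~ 1/n. Asymptotically E[X] ~ (c³/6)·n^{3(1−α)} = (8³/6)·n^{-1.5} → 0, so by Markov's inequality G has no triangles w.h.p.

E[X] ≈ 0.022; in regime p = Θ(1/n^{3/2}) E[X] tends to 0 (below the triangle threshold p ~ 1/n).


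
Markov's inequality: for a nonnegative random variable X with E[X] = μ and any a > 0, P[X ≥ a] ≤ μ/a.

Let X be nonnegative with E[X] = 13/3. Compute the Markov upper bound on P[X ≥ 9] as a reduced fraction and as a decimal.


μ = E[X] = 13/3, a = 9.
Markov: P[X ≥ 9] ≤ μ/a = (13/3)/9 = 13/27.
Numerically: ≈ 0.481481.
(Since a = 9 > μ = 4.333333, the bound 13/27 is < 1 and informative.)

P[X ≥ 9] ≤ 13/27 ≈ 0.481481.


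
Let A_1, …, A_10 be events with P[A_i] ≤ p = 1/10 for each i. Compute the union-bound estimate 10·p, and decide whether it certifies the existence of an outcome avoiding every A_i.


Union bound: P[∪_{i=1}^{10} A_i] ≤ Σ_i P[A_i] ≤ 10·p = 10·(1/10) = 1.
Numerically: 1 ≈ 1.000000.
Is 1 < 1? NO.
Since the bound 1 is ≥ 1, the union bound is uninformative here; it does NOT by itself certify existence.

10·p = 1 ≈ 1.000000; existence NOT certified by the union bound.


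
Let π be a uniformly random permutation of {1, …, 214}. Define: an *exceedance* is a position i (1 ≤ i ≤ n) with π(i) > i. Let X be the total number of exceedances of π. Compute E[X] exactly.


Write X = Σ_{i=1}^{214} X_i, where X_i = 1_{π(i) > i}.
For each fixed i, π(i) is uniform over {1, …, 214} (marginal of a uniform permutation), so P[π(i) > i] = (n − i)/n. Summing: Σ_{i=1}^{214} (n − i)/n = (0 + 1 + … + 213)/214 = 214(214 − 1)/(2·214) = (214 − 1)/2.
Hence E[X] = Σ_{i=1}^{214} (214 − i)/214 = 213/2 ≈ 106.500000.

E[X] = 213/2 = 106.500000.


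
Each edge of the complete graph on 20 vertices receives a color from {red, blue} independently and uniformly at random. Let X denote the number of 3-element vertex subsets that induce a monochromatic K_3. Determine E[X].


Let X = Σ_S X_S over the C(20, 3) = 1140 subsets S of size 3, where X_S = 1 if the K_3 on S is monochromatic.
For a fixed S, the K_3 on S has C(3, 2) = 3 edges. P[all 3 edges red] = (1/2)^3, and likewise for blue, so P[monochromatic] = 2·(1/2)^3 = 2^{1 − 3} = 1/4.
By linearity: E[X] = C(20, 3) · 2^{1 − 3} = 1140 · 1/4 = 285.
Numerically: E[X] ≈ 285.0000.

E[X] = C(20,3)·2^(1−C(3,2)) = 285 ≈ 285.0000.


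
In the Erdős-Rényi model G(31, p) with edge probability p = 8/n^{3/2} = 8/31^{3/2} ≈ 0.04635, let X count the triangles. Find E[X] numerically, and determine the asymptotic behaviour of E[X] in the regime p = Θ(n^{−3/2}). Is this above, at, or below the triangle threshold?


Number of potential triangles: C(31, 3) = 4495.
Each occurs with probability p³ ≈ (0.04635)³ ≈ 9.957317e-05.
By linearity: E[X] = C(31, 3)·p³ ≈ 4495 · 9.957317e-05 ≈ 0.4476.
Since α = 3/2 > 1, p = c/n^{3/2} = o(1/n) is below the triangle threshold p ~ 1/n. Asymptotically E[X] ~ (c³/6)·n^{3(1−α)} = (8³/6)·n^{-1.5} → 0, so by Markov's inequality G has no triangles w.h.p.

E[X] ≈ 0.4476; in regime p = Θ(1/n^{3/2}) E[X] tends to 0 (below the triangle threshold p ~ 1/n).


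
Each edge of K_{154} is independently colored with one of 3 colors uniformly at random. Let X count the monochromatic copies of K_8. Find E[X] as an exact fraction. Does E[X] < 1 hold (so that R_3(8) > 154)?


E[X] = C(154, 8) · 3^{1 − 28} = 6521818990995 · 3^{−27} = 6521818990995/7625597484987.
As a reduced fraction: E[X] = 724646554555/847288609443 ≈ 0.8552535.
Is E[X] < 1? YES.
Since E[X] < 1, there exists a 3-coloring of K_{154} with no monochromatic K_8; hence R_3(8) > 154.

E[X] = 724646554555/847288609443 ≈ 0.8552535; E[X] < 1, so R_3(8) > 154.


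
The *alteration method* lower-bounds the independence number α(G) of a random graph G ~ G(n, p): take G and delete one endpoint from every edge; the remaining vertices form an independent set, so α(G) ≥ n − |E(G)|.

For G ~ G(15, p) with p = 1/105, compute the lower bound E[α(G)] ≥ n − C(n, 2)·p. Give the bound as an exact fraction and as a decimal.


E[|E(G)|] = C(15, 2)·p = 105 · (1/105) = 1.
E[α(G)] ≥ n − E[|E(G)|] = 15 − 1 = 14.
Numerically: ≈ 14.00000.
(This is only a lower bound; the true E[α(G)] may be larger.)

E[α(G)] ≥ 14 ≈ 14.00000.


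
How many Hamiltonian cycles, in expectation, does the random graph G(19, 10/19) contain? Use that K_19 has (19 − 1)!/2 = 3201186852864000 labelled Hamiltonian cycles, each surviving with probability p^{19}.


K_19 has (19 − 1)!/2 = 3201186852864000 labelled Hamiltonian cycles.
For each such Hamiltonian cycle H, let X_H = 1 if all 19 edges of H are present in G. Then P[X_H = 1] = p^{19} = (10/19)^{19} = 10000000000000000000/1978419655660313589123979.
Summing the indicators: E[X] = Σ_H E[X_H] = 3201186852864000 · p^{19} = 3201186852864000 · 10000000000000000000/1978419655660313589123979 = 32011868528640000000000000000000000/1978419655660313589123979.
Numerically: E[X] ≈ 1.61805e+10.

E[X] = 3201186852864000 · (10/19)^{19} = 32011868528640000000000000000000000/1978419655660313589123979 ≈ 1.61805e+10.


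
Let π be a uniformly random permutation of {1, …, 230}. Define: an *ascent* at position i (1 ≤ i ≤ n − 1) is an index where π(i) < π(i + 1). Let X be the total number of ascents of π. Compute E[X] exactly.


Write X = Σ X_I over i = 1, …, 229, with X_I the indicator of one ascent.
There are 229 indicators.
For each fixed i, the pair (π(i), π(i+1)) is a uniformly random ordered pair of distinct values from {1, …, 230}; by symmetry P[π(i) < π(i+1)] = 1/2.
By linearity: E[X] = 229 · (1/2) = (230 − 1) · (1/2) = 229/2 ≈ 114.50000.

E[X] = 229/2 = 114.50000.


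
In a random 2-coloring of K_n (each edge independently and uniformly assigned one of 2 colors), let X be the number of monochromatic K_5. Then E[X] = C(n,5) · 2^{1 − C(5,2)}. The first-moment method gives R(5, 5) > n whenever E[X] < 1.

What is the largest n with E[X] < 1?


We need C(n, 5) · 2^{1 − 10} < 1, i.e. C(n, 5) < 2^{10 − 1} = 512.
Check values of n near the boundary:
  n = 8: C(8, 5) = 56; 56 < 512? YES
  n = 9: C(9, 5) = 126; 126 < 512? YES
  n = 10: C(10, 5) = 252; 252 < 512? YES
  n = 11: C(11, 5) = 462; 462 < 512? YES
  n = 12: C(12, 5) = 792; 792 < 512? NO
  n = 13: C(13, 5) = 1287; 1287 < 512? NO
  n = 14: C(14, 5) = 2002; 2002 < 512? NO
The largest n with C(n, 5) < 512 is n = 11 (where E[X] = 231/256 ≈ 0.902344). Hence R(5, 5) > 11, i.e. R(5, 5) ≥ 12.

Largest n = 11; hence R(5, 5) > 11.


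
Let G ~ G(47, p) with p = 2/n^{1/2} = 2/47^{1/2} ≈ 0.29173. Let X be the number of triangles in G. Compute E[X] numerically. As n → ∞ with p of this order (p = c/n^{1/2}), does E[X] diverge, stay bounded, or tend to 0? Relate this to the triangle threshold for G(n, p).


Number of potential triangles: C(47, 3) = 16215.
Each occurs with probability p³ ≈ (0.29173)³ ≈ 2.48280837e-02.
By linearity: E[X] = C(47, 3)·p³ ≈ 16215 · 2.48280837e-02 ≈ 402.587377.
Since α = 1/2 < 1, p = c/n^{1/2} ≫ 1/n is above the triangle threshold p ~ 1/n. Asymptotically E[X] ~ (c³/6)·n^{3(1−α)} = (2³/6)·n^{1.5} → ∞; triangles are abundant w.h.p.

E[X] ≈ 402.587377; in regime p = Θ(1/n^{1/2}) E[X] diverges (above the triangle threshold p ~ 1/n).


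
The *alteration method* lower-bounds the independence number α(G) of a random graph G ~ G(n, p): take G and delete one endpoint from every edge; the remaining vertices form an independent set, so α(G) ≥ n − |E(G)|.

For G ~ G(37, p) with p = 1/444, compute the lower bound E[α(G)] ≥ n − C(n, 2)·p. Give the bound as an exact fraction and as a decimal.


E[|E(G)|] = C(37, 2)·p = 666 · (1/444) = 3/2.
E[α(G)] ≥ n − E[|E(G)|] = 37 − 3/2 = 71/2.
Numerically: ≈ 35.5000.
(This is only a lower bound; the true E[α(G)] may be larger.)

E[α(G)] ≥ 71/2 ≈ 35.5000.


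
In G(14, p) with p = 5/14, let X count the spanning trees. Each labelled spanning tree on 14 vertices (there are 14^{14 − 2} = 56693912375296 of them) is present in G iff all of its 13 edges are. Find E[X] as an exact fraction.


K_14 has 14^{14 − 2} = 56693912375296 labelled spanning trees.
For each such spanning tree H, let X_H = 1 if all 13 edges of H are present in G. Then P[X_H = 1] = p^{13} = (5/14)^{13} = 1220703125/793714773254144.
By linearity of expectation: E[X] = Σ_H E[X_H] = 56693912375296 · p^{13} = 56693912375296 · 1220703125/793714773254144 = 1220703125/14.
Numerically: E[X] ≈ 8.7193e+07.

E[X] = 56693912375296 · (5/14)^{13} = 1220703125/14 ≈ 8.7193e+07.


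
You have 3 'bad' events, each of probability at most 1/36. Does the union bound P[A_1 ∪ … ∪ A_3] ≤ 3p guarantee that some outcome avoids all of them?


Union bound: P[∪_{i=1}^{3} A_i] ≤ Σ_i P[A_i] ≤ 3·p = 3·(1/36) = 1/12.
Numerically: 1/12 ≈ 0.083333.
Is 1/12 < 1? YES.
Since P[∪ A_i] ≤ 1/12 < 1, the complement has P[∩ A_i^c] ≥ 1 − 1/12 = 11/12 > 0, so some outcome avoids every A_i.

3·p = 1/12 ≈ 0.083333; existence CERTIFIED by the union bound.


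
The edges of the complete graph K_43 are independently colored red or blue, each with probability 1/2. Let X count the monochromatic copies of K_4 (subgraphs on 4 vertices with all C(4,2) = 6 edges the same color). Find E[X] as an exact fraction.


Let X = Σ_S X_S over the C(43, 4) = 123410 subsets S of size 4, where X_S = 1 if the K_4 on S is monochromatic.
For a fixed S, the K_4 on S has C(4, 2) = 6 edges. P[all 6 edges red] = (1/2)^6, and likewise for blue, so P[monochromatic] = 2·(1/2)^6 = 2^{1 − 6} = 1/32.
By linearity of expectation: E[X] = C(43, 4) · 2^{1 − 6} = 123410 · 1/32 = 61705/16.
Numerically: E[X] ≈ 3856.562.

E[X] = C(43,4)·2^(1−C(4,2)) = 61705/16 ≈ 3856.562.


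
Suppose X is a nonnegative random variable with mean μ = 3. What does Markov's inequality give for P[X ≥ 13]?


μ = E[X] = 3, a = 13.
Markov: P[X ≥ 13] ≤ μ/a = (3)/13 = 3/13.
Numerically: ≈ 0.23077.
(Since a = 13 > μ = 3.00000, the bound 3/13 is < 1 and informative.)

P[X ≥ 13] ≤ 3/13 ≈ 0.23077.


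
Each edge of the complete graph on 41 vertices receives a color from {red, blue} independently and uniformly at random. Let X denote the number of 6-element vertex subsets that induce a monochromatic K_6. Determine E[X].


Let X = Σ_S X_S over the C(41, 6) = 4496388 subsets S of size 6, where X_S = 1 if the K_6 on S is monochromatic.
For a fixed S, the K_6 on S has C(6, 2) = 15 edges. P[all 15 edges red] = (1/2)^15, and likewise for blue, so P[monochromatic] = 2·(1/2)^15 = 2^{1 − 15} = 1/16384.
Summing: E[X] = C(41, 6) · 2^{1 − 15} = 4496388 · 1/16384 = 1124097/4096.
Numerically: E[X] ≈ 274.43774.

E[X] = C(41,6)·2^(1−C(6,2)) = 1124097/4096 ≈ 274.43774.


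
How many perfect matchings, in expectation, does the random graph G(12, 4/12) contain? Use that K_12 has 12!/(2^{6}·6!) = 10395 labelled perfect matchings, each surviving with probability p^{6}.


K_12 has 12!/(2^{6}·6!) = 10395 labelled perfect matchings.
For each such perfect matching H, let X_H = 1 if all 6 edges of H are present in G. Then P[X_H = 1] = p^{6} = (1/3)^{6} = 1/729.
By linearity of expectation: E[X] = Σ_H E[X_H] = 10395 · p^{6} = 10395 · 1/729 = 385/27.
Numerically: E[X] ≈ 14.26.

E[X] = 10395 · (1/3)^{6} = 385/27 ≈ 14.26.


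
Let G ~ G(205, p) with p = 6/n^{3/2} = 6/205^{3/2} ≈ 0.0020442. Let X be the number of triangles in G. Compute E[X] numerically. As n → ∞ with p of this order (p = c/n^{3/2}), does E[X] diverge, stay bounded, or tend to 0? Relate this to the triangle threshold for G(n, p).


Number of potential triangles: C(205, 3) = 1414910.
Each occurs with probability p³ ≈ (0.0020442)³ ≈ 8.5420356e-09.
By linearity: E[X] = C(205, 3)·p³ ≈ 1414910 · 8.5420356e-09 ≈ 0.01209.
Since α = 3/2 > 1, p = c/n^{3/2} = o(1/n) is below the triangle threshold p ~ 1/n. Asymptotically E[X] ~ (c³/6)·n^{3(1−α)} = (6³/6)·n^{-1.5} → 0, so by Markov's inequality G has no triangles w.h.p.

E[X] ≈ 0.01209; in regime p = Θ(1/n^{3/2}) E[X] tends to 0 (below the triangle threshold p ~ 1/n).


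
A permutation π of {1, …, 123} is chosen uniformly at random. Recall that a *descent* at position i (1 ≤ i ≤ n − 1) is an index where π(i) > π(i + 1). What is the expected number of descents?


Write X = Σ X_I over i = 1, …, 122, with X_I the indicator of one descent.
There are 122 indicators.
For each fixed i, the pair (π(i), π(i+1)) is a uniformly random ordered pair of distinct values from {1, …, 123}; by symmetry P[π(i) > π(i+1)] = 1/2.
By linearity: E[X] = 122 · (1/2) = (123 − 1) · (1/2) = 61 ≈ 61.00000.

E[X] = 61 = 61.00000.


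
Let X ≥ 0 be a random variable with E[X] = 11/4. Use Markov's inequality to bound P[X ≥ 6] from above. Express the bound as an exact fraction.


μ = E[X] = 11/4, a = 6.
Markov: P[X ≥ 6] ≤ μ/a = (11/4)/6 = 11/24.
Numerically: ≈ 0.458.
(Since a = 6 > μ = 2.750, the bound 11/24 is < 1 and informative.)

P[X ≥ 6] ≤ 11/24 ≈ 0.458.


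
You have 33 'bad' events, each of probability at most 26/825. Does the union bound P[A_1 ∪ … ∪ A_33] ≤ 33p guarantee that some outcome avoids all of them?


Union bound: P[∪_{i=1}^{33} A_i] ≤ Σ_i P[A_i] ≤ 33·p = 33·(26/825) = 26/25.
Numerically: 26/25 ≈ 1.0400000.
Is 26/25 < 1? NO.
Since the bound 26/25 is ≥ 1, the union bound is uninformative here; it does NOT by itself certify existence.

33·p = 26/25 ≈ 1.0400000; existence NOT certified by the union bound.


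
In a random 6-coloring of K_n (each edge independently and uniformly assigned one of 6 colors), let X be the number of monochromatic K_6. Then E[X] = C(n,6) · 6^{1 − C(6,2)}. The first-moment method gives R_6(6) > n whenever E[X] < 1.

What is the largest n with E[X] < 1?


We need C(n, 6) · 6^{1 − 15} < 1, i.e. C(n, 6) < 6^{15 − 1} = 78364164096.
Check values of n near the boundary:
  n = 193: C(193, 6) = 66364016544; 66364016544 < 78364164096? YES
  n = 194: C(194, 6) = 68482017072; 68482017072 < 78364164096? YES
  n = 195: C(195, 6) = 70656049360; 70656049360 < 78364164096? YES
  n = 196: C(196, 6) = 72887293024; 72887293024 < 78364164096? YES
  n = 197: C(197, 6) = 75176946208; 75176946208 < 78364164096? YES
  n = 198: C(198, 6) = 77526225777; 77526225777 < 78364164096? YES
  n = 199: C(199, 6) = 79936367511; 79936367511 < 78364164096? NO
  n = 200: C(200, 6) = 82408626300; 82408626300 < 78364164096? NO
  n = 201: C(201, 6) = 84944276340; 84944276340 < 78364164096? NO
The largest n with C(n, 6) < 78364164096 is n = 198 (where E[X] = 25842075259/26121388032 ≈ 0.9893). Hence R_6(6) > 198, i.e. R_6(6) ≥ 199.

Largest n = 198; hence R_6(6) > 198.


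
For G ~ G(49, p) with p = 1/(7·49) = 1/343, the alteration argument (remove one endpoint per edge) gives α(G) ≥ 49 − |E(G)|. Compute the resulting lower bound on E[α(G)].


E[|E(G)|] = C(49, 2)·p = 1176 · (1/343) = 24/7.
E[α(G)] ≥ n − E[|E(G)|] = 49 − 24/7 = 319/7.
Numerically: ≈ 45.57143.
(This is only a lower bound; the true E[α(G)] may be larger.)

E[α(G)] ≥ 319/7 ≈ 45.57143.


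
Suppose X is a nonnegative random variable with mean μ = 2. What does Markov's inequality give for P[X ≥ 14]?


μ = E[X] = 2, a = 14.
Markov: P[X ≥ 14] ≤ μ/a = (2)/14 = 1/7.
Numerically: ≈ 0.142857.
(Since a = 14 > μ = 2.000000, the bound 1/7 is < 1 and informative.)

P[X ≥ 14] ≤ 1/7 ≈ 0.142857.


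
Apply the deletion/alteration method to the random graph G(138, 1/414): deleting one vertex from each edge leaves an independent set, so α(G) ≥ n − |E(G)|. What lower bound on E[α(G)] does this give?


E[|E(G)|] = C(138, 2)·p = 9453 · (1/414) = 137/6.
E[α(G)] ≥ n − E[|E(G)|] = 138 − 137/6 = 691/6.
Numerically: ≈ 115.1667.
(This is only a lower bound; the true E[α(G)] may be larger.)

E[α(G)] ≥ 691/6 ≈ 115.1667.


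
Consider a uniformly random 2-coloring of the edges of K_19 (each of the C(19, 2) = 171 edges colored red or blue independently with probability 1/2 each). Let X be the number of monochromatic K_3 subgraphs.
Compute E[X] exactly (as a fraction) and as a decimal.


Let X = Σ_S X_S over the C(19, 3) = 969 subsets S of size 3, where X_S = 1 if the K_3 on S is monochromatic.
For a fixed S, the K_3 on S has C(3, 2) = 3 edges. P[all 3 edges red] = (1/2)^3, and likewise for blue, so P[monochromatic] = 2·(1/2)^3 = 2^{1 − 3} = 1/4.
By linearity: E[X] = C(19, 3) · 2^{1 − 3} = 969 · 1/4 = 969/4.
Numerically: E[X] ≈ 242.250.

E[X] = C(19,3)·2^(1−C(3,2)) = 969/4 ≈ 242.250.


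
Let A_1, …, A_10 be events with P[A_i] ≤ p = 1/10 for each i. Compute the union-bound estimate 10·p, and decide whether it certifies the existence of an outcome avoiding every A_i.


Union bound: P[∪_{i=1}^{10} A_i] ≤ Σ_i P[A_i] ≤ 10·p = 10·(1/10) = 1.
Numerically: 1 ≈ 1.00000.
Is 1 < 1? NO.
Since the bound 1 is ≥ 1, the union bound is uninformative here; it does NOT by itself certify existence.

10·p = 1 ≈ 1.00000; existence NOT certified by the union bound.


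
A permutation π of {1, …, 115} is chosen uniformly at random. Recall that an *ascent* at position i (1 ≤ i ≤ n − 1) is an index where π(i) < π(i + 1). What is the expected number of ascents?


Write X = Σ X_I over i = 1, …, 114, with X_I the indicator of one ascent.
There are 114 indicators.
For each fixed i, the pair (π(i), π(i+1)) is a uniformly random ordered pair of distinct values from {1, …, 115}; by symmetry P[π(i) < π(i+1)] = 1/2.
By linearity: E[X] = 114 · (1/2) = (115 − 1) · (1/2) = 57 ≈ 57.0000.

E[X] = 57 = 57.0000.


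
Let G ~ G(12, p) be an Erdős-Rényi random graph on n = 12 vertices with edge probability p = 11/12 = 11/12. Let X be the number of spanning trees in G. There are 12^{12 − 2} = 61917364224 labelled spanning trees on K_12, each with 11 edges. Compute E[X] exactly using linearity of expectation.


K_12 has 12^{12 − 2} = 61917364224 labelled spanning trees.
For each such spanning tree H, let X_H = 1 if all 11 edges of H are present in G. Then P[X_H = 1] = p^{11} = (11/12)^{11} = 285311670611/743008370688.
By linearity: E[X] = Σ_H E[X_H] = 61917364224 · p^{11} = 61917364224 · 285311670611/743008370688 = 285311670611/12.
Numerically: E[X] ≈ 2.3776e+10.

E[X] = 61917364224 · (11/12)^{11} = 285311670611/12 ≈ 2.3776e+10.


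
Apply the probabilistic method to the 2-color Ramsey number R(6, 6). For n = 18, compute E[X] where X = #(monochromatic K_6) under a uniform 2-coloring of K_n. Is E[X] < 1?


E[X] = C(18, 6) · 2^{1 − 15} = 18564 · 2^{−14} = 18564/16384.
As a reduced fraction: E[X] = 4641/4096 ≈ 1.13306.
Is E[X] < 1? NO.
Since E[X] ≥ 1, the first-moment bound is inconclusive at n = 18; it does NOT by itself certify R(6, 6) > 18.

E[X] = 4641/4096 ≈ 1.13306; E[X] ≥ 1; first-moment method inconclusive here.


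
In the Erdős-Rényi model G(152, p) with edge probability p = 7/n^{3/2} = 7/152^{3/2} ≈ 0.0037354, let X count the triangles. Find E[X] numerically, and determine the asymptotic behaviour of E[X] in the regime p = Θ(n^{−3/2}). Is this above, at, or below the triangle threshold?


Number of potential triangles: C(152, 3) = 573800.
Each occurs with probability p³ ≈ (0.0037354)³ ≈ 5.2119228e-08.
By linearity: E[X] = C(152, 3)·p³ ≈ 573800 · 5.2119228e-08 ≈ 0.02991.
Since α = 3/2 > 1, p = c/n^{3/2} = o(1/n) is below the triangle threshold p ~ 1/n. Asymptotically E[X] ~ (c³/6)·n^{3(1−α)} = (7³/6)·n^{-1.5} → 0, so by Markov's inequality G has no triangles w.h.p.

E[X] ≈ 0.02991; in regime p = Θ(1/n^{3/2}) E[X] tends to 0 (below the triangle threshold p ~ 1/n).


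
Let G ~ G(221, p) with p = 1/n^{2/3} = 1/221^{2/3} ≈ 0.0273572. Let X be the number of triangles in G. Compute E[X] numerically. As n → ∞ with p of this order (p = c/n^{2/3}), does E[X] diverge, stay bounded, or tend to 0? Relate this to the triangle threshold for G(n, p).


Number of potential triangles: C(221, 3) = 1774630.
Each occurs with probability p³ ≈ (0.0273572)³ ≈ 2.04746013e-05.
By linearity: E[X] = C(221, 3)·p³ ≈ 1774630 · 2.04746013e-05 ≈ 36.334842.
Since α = 2/3 < 1, p = c/n^{2/3} ≫ 1/n is above the triangle threshold p ~ 1/n. Asymptotically E[X] ~ (c³/6)·n^{3(1−α)} = (1³/6)·n^{1} → ∞; triangles are abundant w.h.p.

E[X] ≈ 36.334842; in regime p = Θ(1/n^{2/3}) E[X] diverges (above the triangle threshold p ~ 1/n).
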